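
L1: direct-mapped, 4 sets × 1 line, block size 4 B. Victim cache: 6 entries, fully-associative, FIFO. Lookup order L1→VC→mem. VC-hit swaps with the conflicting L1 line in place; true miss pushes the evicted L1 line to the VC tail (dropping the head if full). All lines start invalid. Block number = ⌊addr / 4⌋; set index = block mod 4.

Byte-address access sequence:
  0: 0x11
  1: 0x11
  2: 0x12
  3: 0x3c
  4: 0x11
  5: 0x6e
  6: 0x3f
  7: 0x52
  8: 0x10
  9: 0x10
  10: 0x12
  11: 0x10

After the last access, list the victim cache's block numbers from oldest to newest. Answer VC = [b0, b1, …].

VC = [27, 20]

0: 0x11 (blk 4, set 0) → MISS  vc=[]
1: 0x11 (blk 4, set 0) → L1-HIT  vc=[]
2: 0x12 (blk 4, set 0) → L1-HIT  vc=[]
3: 0x3c (blk 15, set 3) → MISS  vc=[]
4: 0x11 (blk 4, set 0) → L1-HIT  vc=[]
5: 0x6e (blk 27, set 3) → MISS  vc=[15]
6: 0x3f (blk 15, set 3) → VC-HIT  vc=[27]
7: 0x52 (blk 20, set 0) → MISS  vc=[27, 4]
8: 0x10 (blk 4, set 0) → VC-HIT  vc=[27, 20]
9: 0x10 (blk 4, set 0) → L1-HIT  vc=[27, 20]
10: 0x12 (blk 4, set 0) → L1-HIT  vc=[27, 20]
11: 0x10 (blk 4, set 0) → L1-HIT  vc=[27, 20]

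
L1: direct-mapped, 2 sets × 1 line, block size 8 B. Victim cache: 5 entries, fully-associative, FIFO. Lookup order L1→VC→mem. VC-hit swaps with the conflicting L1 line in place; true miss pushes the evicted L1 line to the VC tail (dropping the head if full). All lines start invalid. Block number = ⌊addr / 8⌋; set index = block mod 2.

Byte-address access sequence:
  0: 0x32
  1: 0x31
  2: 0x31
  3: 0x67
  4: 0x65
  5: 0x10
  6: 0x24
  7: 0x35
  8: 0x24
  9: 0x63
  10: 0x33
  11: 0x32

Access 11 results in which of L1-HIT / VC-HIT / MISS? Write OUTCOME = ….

#0 0x32→b6/s0 MISS; vc=[]
#1 0x31→b6/s0 L1-HIT; vc=[]
#2 0x31→b6/s0 L1-HIT; vc=[]
#3 0x67→b12/s0 MISS; vc=[6]
#4 0x65→b12/s0 L1-HIT; vc=[6]
#5 0x10→b2/s0 MISS; vc=[6,12]
#6 0x24→b4/s0 MISS; vc=[6,12,2]
#7 0x35→b6/s0 VC-HIT; vc=[4,12,2]
#8 0x24→b4/s0 VC-HIT; vc=[6,12,2]
#9 0x63→b12/s0 VC-HIT; vc=[6,4,2]
#10 0x33→b6/s0 VC-HIT; vc=[12,4,2]
#11 0x32→b6/s0 L1-HIT; vc=[12,4,2]

OUTCOME = L1-HIT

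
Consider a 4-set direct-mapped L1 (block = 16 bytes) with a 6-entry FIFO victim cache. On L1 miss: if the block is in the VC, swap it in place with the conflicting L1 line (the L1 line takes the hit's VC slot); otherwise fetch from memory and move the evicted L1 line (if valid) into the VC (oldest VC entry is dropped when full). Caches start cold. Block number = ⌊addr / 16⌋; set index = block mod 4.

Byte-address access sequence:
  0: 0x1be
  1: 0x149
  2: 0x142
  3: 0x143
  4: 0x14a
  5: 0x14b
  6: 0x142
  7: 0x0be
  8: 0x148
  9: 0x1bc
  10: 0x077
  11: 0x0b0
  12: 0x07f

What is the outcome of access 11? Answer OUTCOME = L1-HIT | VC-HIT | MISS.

OUTCOME = VC-HIT

#0 0x1be→b27/s3 MISS; vc=[]
#1 0x149→b20/s0 MISS; vc=[]
#2 0x142→b20/s0 L1-HIT; vc=[]
#3 0x143→b20/s0 L1-HIT; vc=[]
#4 0x14a→b20/s0 L1-HIT; vc=[]
#5 0x14b→b20/s0 L1-HIT; vc=[]
#6 0x142→b20/s0 L1-HIT; vc=[]
#7 0xbe→b11/s3 MISS; vc=[27]
#8 0x148→b20/s0 L1-HIT; vc=[27]
#9 0x1bc→b27/s3 VC-HIT; vc=[11]
#10 0x77→b7/s3 MISS; vc=[11,27]
#11 0xb0→b11/s3 VC-HIT; vc=[7,27]
#12 0x7f→b7/s3 VC-HIT; vc=[11,27]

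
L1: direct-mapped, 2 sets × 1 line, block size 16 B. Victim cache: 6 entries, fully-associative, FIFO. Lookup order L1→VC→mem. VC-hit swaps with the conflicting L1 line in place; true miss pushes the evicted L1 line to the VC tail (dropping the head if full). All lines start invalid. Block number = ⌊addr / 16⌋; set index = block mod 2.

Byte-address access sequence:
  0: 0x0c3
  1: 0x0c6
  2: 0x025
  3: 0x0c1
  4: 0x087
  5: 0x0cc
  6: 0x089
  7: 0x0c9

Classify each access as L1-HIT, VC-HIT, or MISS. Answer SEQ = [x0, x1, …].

SEQ = [MISS, L1-HIT, MISS, VC-HIT, MISS, VC-HIT, VC-HIT, VC-HIT]

  [0] addr=0xc3 blk=12 s=0: MISS | VC []
  [1] addr=0xc6 blk=12 s=0: L1-HIT | VC []
  [2] addr=0x25 blk=2 s=0: MISS | VC [12]
  [3] addr=0xc1 blk=12 s=0: VC-HIT | VC [2]
  [4] addr=0x87 blk=8 s=0: MISS | VC [2, 12]
  [5] addr=0xcc blk=12 s=0: VC-HIT | VC [2, 8]
  [6] addr=0x89 blk=8 s=0: VC-HIT | VC [2, 12]
  [7] addr=0xc9 blk=12 s=0: VC-HIT | VC [2, 8]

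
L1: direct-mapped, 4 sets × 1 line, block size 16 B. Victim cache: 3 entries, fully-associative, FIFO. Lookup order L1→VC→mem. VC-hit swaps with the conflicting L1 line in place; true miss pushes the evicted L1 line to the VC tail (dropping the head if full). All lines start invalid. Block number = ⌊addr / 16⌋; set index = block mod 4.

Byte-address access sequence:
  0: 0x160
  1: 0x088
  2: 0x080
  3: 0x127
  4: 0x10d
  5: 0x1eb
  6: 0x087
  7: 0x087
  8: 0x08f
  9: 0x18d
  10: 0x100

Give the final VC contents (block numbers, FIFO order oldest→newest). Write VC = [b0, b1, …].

  [0] addr=0x160 blk=22 s=2: MISS | VC []
  [1] addr=0x88 blk=8 s=0: MISS | VC []
  [2] addr=0x80 blk=8 s=0: L1-HIT | VC []
  [3] addr=0x127 blk=18 s=2: MISS | VC [22]
  [4] addr=0x10d blk=16 s=0: MISS | VC [22, 8]
  [5] addr=0x1eb blk=30 s=2: MISS | VC [22, 8, 18]
  [6] addr=0x87 blk=8 s=0: VC-HIT | VC [22, 16, 18]
  [7] addr=0x87 blk=8 s=0: L1-HIT | VC [22, 16, 18]
  [8] addr=0x8f blk=8 s=0: L1-HIT | VC [22, 16, 18]
  [9] addr=0x18d blk=24 s=0: MISS | VC [16, 18, 8]
  [10] addr=0x100 blk=16 s=0: VC-HIT | VC [24, 18, 8]

VC = [24, 18, 8]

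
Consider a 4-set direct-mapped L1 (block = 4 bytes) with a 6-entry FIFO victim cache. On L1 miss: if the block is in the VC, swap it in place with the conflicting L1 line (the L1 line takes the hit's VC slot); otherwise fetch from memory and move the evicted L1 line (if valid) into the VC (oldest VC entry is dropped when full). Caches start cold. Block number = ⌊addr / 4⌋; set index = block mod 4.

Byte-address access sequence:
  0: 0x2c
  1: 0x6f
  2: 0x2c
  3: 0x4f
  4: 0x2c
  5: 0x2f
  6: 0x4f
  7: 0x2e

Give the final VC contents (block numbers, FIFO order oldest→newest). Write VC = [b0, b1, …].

VC = [27, 19]

#0 0x2c→b11/s3 MISS; vc=[]
#1 0x6f→b27/s3 MISS; vc=[11]
#2 0x2c→b11/s3 VC-HIT; vc=[27]
#3 0x4f→b19/s3 MISS; vc=[27,11]
#4 0x2c→b11/s3 VC-HIT; vc=[27,19]
#5 0x2f→b11/s3 L1-HIT; vc=[27,19]
#6 0x4f→b19/s3 VC-HIT; vc=[27,11]
#7 0x2e→b11/s3 VC-HIT; vc=[27,19]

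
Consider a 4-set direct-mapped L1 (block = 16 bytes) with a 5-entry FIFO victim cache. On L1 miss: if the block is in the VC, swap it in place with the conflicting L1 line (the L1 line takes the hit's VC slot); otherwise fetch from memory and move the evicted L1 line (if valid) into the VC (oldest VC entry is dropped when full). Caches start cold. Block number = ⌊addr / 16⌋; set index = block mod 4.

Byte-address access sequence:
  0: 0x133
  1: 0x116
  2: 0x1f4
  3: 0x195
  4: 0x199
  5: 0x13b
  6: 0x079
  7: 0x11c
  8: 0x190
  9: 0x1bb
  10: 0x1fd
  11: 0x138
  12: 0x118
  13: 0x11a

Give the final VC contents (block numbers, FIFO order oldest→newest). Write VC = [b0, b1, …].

  [0] addr=0x133 blk=19 s=3: MISS | VC []
  [1] addr=0x116 blk=17 s=1: MISS | VC []
  [2] addr=0x1f4 blk=31 s=3: MISS | VC [19]
  [3] addr=0x195 blk=25 s=1: MISS | VC [19, 17]
  [4] addr=0x199 blk=25 s=1: L1-HIT | VC [19, 17]
  [5] addr=0x13b blk=19 s=3: VC-HIT | VC [31, 17]
  [6] addr=0x79 blk=7 s=3: MISS | VC [31, 17, 19]
  [7] addr=0x11c blk=17 s=1: VC-HIT | VC [31, 25, 19]
  [8] addr=0x190 blk=25 s=1: VC-HIT | VC [31, 17, 19]
  [9] addr=0x1bb blk=27 s=3: MISS | VC [31, 17, 19, 7]
  [10] addr=0x1fd blk=31 s=3: VC-HIT | VC [27, 17, 19, 7]
  [11] addr=0x138 blk=19 s=3: VC-HIT | VC [27, 17, 31, 7]
  [12] addr=0x118 blk=17 s=1: VC-HIT | VC [27, 25, 31, 7]
  [13] addr=0x11a blk=17 s=1: L1-HIT | VC [27, 25, 31, 7]

VC = [27, 25, 31, 7]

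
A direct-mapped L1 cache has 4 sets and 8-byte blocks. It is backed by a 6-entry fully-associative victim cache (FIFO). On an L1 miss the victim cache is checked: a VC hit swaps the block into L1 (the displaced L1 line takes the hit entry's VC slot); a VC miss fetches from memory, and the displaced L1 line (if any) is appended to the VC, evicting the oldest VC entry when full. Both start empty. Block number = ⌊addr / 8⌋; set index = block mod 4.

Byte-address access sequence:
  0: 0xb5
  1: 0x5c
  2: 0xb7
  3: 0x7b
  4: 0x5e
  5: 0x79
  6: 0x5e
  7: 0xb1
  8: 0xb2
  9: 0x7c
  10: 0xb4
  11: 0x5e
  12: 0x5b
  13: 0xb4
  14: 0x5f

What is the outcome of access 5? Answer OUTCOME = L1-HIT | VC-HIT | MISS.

  [0] addr=0xb5 blk=22 s=2: MISS | VC []
  [1] addr=0x5c blk=11 s=3: MISS | VC []
  [2] addr=0xb7 blk=22 s=2: L1-HIT | VC []
  [3] addr=0x7b blk=15 s=3: MISS | VC [11]
  [4] addr=0x5e blk=11 s=3: VC-HIT | VC [15]
  [5] addr=0x79 blk=15 s=3: VC-HIT | VC [11]
  [6] addr=0x5e blk=11 s=3: VC-HIT | VC [15]
  [7] addr=0xb1 blk=22 s=2: L1-HIT | VC [15]
  [8] addr=0xb2 blk=22 s=2: L1-HIT | VC [15]
  [9] addr=0x7c blk=15 s=3: VC-HIT | VC [11]
  [10] addr=0xb4 blk=22 s=2: L1-HIT | VC [11]
  [11] addr=0x5e blk=11 s=3: VC-HIT | VC [15]
  [12] addr=0x5b blk=11 s=3: L1-HIT | VC [15]
  [13] addr=0xb4 blk=22 s=2: L1-HIT | VC [15]
  [14] addr=0x5f blk=11 s=3: L1-HIT | VC [15]

OUTCOME = VC-HIT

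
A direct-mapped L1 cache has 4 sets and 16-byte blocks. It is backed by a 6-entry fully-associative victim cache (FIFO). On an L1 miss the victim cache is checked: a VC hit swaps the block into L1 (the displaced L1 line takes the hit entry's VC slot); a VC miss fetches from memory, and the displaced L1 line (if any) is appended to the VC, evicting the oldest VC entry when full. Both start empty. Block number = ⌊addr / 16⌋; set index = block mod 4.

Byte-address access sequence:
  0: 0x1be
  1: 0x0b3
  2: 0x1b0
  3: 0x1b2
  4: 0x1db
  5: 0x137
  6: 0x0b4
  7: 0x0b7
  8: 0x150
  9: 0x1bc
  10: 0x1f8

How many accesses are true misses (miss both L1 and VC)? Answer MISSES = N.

  [0] addr=0x1be blk=27 s=3: MISS | VC []
  [1] addr=0xb3 blk=11 s=3: MISS | VC [27]
  [2] addr=0x1b0 blk=27 s=3: VC-HIT | VC [11]
  [3] addr=0x1b2 blk=27 s=3: L1-HIT | VC [11]
  [4] addr=0x1db blk=29 s=1: MISS | VC [11]
  [5] addr=0x137 blk=19 s=3: MISS | VC [11, 27]
  [6] addr=0xb4 blk=11 s=3: VC-HIT | VC [19, 27]
  [7] addr=0xb7 blk=11 s=3: L1-HIT | VC [19, 27]
  [8] addr=0x150 blk=21 s=1: MISS | VC [19, 27, 29]
  [9] addr=0x1bc blk=27 s=3: VC-HIT | VC [19, 11, 29]
  [10] addr=0x1f8 blk=31 s=3: MISS | VC [19, 11, 29, 27]

MISSES = 6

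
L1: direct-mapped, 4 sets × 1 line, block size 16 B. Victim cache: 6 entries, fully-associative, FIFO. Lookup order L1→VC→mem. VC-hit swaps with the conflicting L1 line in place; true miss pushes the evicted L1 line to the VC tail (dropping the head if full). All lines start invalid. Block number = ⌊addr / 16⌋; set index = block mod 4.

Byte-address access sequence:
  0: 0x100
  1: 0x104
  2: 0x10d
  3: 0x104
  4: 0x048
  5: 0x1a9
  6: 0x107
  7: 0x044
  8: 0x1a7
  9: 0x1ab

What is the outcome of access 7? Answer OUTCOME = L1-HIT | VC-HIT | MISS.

OUTCOME = VC-HIT

  [0] addr=0x100 blk=16 s=0: MISS | VC []
  [1] addr=0x104 blk=16 s=0: L1-HIT | VC []
  [2] addr=0x10d blk=16 s=0: L1-HIT | VC []
  [3] addr=0x104 blk=16 s=0: L1-HIT | VC []
  [4] addr=0x48 blk=4 s=0: MISS | VC [16]
  [5] addr=0x1a9 blk=26 s=2: MISS | VC [16]
  [6] addr=0x107 blk=16 s=0: VC-HIT | VC [4]
  [7] addr=0x44 blk=4 s=0: VC-HIT | VC [16]
  [8] addr=0x1a7 blk=26 s=2: L1-HIT | VC [16]
  [9] addr=0x1ab blk=26 s=2: L1-HIT | VC [16]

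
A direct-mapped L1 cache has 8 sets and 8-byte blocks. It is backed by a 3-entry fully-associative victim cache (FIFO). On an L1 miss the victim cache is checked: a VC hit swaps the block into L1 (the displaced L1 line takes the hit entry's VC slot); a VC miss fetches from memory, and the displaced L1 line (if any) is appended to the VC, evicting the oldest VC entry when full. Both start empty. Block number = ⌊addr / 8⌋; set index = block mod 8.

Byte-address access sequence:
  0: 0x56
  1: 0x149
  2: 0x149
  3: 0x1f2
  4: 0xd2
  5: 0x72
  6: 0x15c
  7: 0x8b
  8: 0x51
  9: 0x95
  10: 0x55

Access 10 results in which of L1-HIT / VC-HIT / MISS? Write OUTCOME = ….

#0 0x56→b10/s2 MISS; vc=[]
#1 0x149→b41/s1 MISS; vc=[]
#2 0x149→b41/s1 L1-HIT; vc=[]
#3 0x1f2→b62/s6 MISS; vc=[]
#4 0xd2→b26/s2 MISS; vc=[10]
#5 0x72→b14/s6 MISS; vc=[10,62]
#6 0x15c→b43/s3 MISS; vc=[10,62]
#7 0x8b→b17/s1 MISS; vc=[10,62,41]
#8 0x51→b10/s2 VC-HIT; vc=[26,62,41]
#9 0x95→b18/s2 MISS; vc=[62,41,10]
#10 0x55→b10/s2 VC-HIT; vc=[62,41,18]

OUTCOME = VC-HIT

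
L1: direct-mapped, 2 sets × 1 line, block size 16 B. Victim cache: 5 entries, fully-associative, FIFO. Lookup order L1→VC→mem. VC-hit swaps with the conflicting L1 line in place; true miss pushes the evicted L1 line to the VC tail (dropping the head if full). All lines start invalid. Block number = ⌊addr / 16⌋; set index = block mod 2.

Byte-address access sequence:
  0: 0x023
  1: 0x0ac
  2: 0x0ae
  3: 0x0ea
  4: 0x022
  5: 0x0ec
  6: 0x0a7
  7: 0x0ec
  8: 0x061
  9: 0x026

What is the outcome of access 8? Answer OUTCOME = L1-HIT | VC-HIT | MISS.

OUTCOME = MISS

  [0] addr=0x23 blk=2 s=0: MISS | VC []
  [1] addr=0xac blk=10 s=0: MISS | VC [2]
  [2] addr=0xae blk=10 s=0: L1-HIT | VC [2]
  [3] addr=0xea blk=14 s=0: MISS | VC [2, 10]
  [4] addr=0x22 blk=2 s=0: VC-HIT | VC [14, 10]
  [5] addr=0xec blk=14 s=0: VC-HIT | VC [2, 10]
  [6] addr=0xa7 blk=10 s=0: VC-HIT | VC [2, 14]
  [7] addr=0xec blk=14 s=0: VC-HIT | VC [2, 10]
  [8] addr=0x61 blk=6 s=0: MISS | VC [2, 10, 14]
  [9] addr=0x26 blk=2 s=0: VC-HIT | VC [6, 10, 14]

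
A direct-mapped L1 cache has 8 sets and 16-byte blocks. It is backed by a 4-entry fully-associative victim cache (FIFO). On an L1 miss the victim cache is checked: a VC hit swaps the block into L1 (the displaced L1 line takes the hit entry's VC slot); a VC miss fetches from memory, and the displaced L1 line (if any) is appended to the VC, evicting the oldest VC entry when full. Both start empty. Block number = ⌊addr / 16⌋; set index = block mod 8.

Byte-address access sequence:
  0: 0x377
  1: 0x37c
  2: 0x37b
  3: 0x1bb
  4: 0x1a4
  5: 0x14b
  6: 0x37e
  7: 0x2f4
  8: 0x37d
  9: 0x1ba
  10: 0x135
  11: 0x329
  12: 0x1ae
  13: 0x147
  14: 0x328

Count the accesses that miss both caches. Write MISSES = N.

  [0] addr=0x377 blk=55 s=7: MISS | VC []
  [1] addr=0x37c blk=55 s=7: L1-HIT | VC []
  [2] addr=0x37b blk=55 s=7: L1-HIT | VC []
  [3] addr=0x1bb blk=27 s=3: MISS | VC []
  [4] addr=0x1a4 blk=26 s=2: MISS | VC []
  [5] addr=0x14b blk=20 s=4: MISS | VC []
  [6] addr=0x37e blk=55 s=7: L1-HIT | VC []
  [7] addr=0x2f4 blk=47 s=7: MISS | VC [55]
  [8] addr=0x37d blk=55 s=7: VC-HIT | VC [47]
  [9] addr=0x1ba blk=27 s=3: L1-HIT | VC [47]
  [10] addr=0x135 blk=19 s=3: MISS | VC [47, 27]
  [11] addr=0x329 blk=50 s=2: MISS | VC [47, 27, 26]
  [12] addr=0x1ae blk=26 s=2: VC-HIT | VC [47, 27, 50]
  [13] addr=0x147 blk=20 s=4: L1-HIT | VC [47, 27, 50]
  [14] addr=0x328 blk=50 s=2: VC-HIT | VC [47, 27, 26]

MISSES = 7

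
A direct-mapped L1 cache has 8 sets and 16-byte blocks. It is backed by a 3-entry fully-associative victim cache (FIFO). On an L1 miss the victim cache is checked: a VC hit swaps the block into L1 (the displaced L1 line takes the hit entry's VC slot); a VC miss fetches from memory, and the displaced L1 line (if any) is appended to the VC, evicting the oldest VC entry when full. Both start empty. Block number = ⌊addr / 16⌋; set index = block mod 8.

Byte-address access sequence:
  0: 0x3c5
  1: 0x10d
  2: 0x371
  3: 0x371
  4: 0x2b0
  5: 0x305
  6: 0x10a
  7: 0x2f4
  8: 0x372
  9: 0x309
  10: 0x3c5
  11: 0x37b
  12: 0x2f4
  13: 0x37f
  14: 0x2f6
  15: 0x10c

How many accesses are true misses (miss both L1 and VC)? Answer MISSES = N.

#0 0x3c5→b60/s4 MISS; vc=[]
#1 0x10d→b16/s0 MISS; vc=[]
#2 0x371→b55/s7 MISS; vc=[]
#3 0x371→b55/s7 L1-HIT; vc=[]
#4 0x2b0→b43/s3 MISS; vc=[]
#5 0x305→b48/s0 MISS; vc=[16]
#6 0x10a→b16/s0 VC-HIT; vc=[48]
#7 0x2f4→b47/s7 MISS; vc=[48,55]
#8 0x372→b55/s7 VC-HIT; vc=[48,47]
#9 0x309→b48/s0 VC-HIT; vc=[16,47]
#10 0x3c5→b60/s4 L1-HIT; vc=[16,47]
#11 0x37b→b55/s7 L1-HIT; vc=[16,47]
#12 0x2f4→b47/s7 VC-HIT; vc=[16,55]
#13 0x37f→b55/s7 VC-HIT; vc=[16,47]
#14 0x2f6→b47/s7 VC-HIT; vc=[16,55]
#15 0x10c→b16/s0 VC-HIT; vc=[48,55]

MISSES = 6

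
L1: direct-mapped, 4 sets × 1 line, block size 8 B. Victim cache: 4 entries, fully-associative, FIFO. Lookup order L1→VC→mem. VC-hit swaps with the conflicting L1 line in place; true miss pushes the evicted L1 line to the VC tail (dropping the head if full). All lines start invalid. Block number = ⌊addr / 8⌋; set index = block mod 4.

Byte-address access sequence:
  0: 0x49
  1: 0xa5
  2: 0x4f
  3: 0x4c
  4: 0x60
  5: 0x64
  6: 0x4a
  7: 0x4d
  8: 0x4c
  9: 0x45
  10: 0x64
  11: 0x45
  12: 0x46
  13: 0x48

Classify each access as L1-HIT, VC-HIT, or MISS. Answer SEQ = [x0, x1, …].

SEQ = [MISS, MISS, L1-HIT, L1-HIT, MISS, L1-HIT, L1-HIT, L1-HIT, L1-HIT, MISS, VC-HIT, VC-HIT, L1-HIT, L1-HIT]

  [0] addr=0x49 blk=9 s=1: MISS | VC []
  [1] addr=0xa5 blk=20 s=0: MISS | VC []
  [2] addr=0x4f blk=9 s=1: L1-HIT | VC []
  [3] addr=0x4c blk=9 s=1: L1-HIT | VC []
  [4] addr=0x60 blk=12 s=0: MISS | VC [20]
  [5] addr=0x64 blk=12 s=0: L1-HIT | VC [20]
  [6] addr=0x4a blk=9 s=1: L1-HIT | VC [20]
  [7] addr=0x4d blk=9 s=1: L1-HIT | VC [20]
  [8] addr=0x4c blk=9 s=1: L1-HIT | VC [20]
  [9] addr=0x45 blk=8 s=0: MISS | VC [20, 12]
  [10] addr=0x64 blk=12 s=0: VC-HIT | VC [20, 8]
  [11] addr=0x45 blk=8 s=0: VC-HIT | VC [20, 12]
  [12] addr=0x46 blk=8 s=0: L1-HIT | VC [20, 12]
  [13] addr=0x48 blk=9 s=1: L1-HIT | VC [20, 12]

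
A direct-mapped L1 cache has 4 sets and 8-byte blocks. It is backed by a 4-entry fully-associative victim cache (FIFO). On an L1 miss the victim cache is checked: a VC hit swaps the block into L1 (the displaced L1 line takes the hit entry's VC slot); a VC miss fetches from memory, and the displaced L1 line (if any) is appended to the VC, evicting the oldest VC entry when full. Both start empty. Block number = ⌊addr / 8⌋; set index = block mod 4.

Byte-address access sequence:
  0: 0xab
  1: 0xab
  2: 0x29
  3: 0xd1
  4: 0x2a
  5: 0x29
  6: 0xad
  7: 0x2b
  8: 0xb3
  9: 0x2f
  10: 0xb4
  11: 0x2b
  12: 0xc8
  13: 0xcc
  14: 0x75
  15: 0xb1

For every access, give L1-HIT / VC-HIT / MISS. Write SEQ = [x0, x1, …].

SEQ = [MISS, L1-HIT, MISS, MISS, L1-HIT, L1-HIT, VC-HIT, VC-HIT, MISS, L1-HIT, L1-HIT, L1-HIT, MISS, L1-HIT, MISS, VC-HIT]

#0 0xab→b21/s1 MISS; vc=[]
#1 0xab→b21/s1 L1-HIT; vc=[]
#2 0x29→b5/s1 MISS; vc=[21]
#3 0xd1→b26/s2 MISS; vc=[21]
#4 0x2a→b5/s1 L1-HIT; vc=[21]
#5 0x29→b5/s1 L1-HIT; vc=[21]
#6 0xad→b21/s1 VC-HIT; vc=[5]
#7 0x2b→b5/s1 VC-HIT; vc=[21]
#8 0xb3→b22/s2 MISS; vc=[21,26]
#9 0x2f→b5/s1 L1-HIT; vc=[21,26]
#10 0xb4→b22/s2 L1-HIT; vc=[21,26]
#11 0x2b→b5/s1 L1-HIT; vc=[21,26]
#12 0xc8→b25/s1 MISS; vc=[21,26,5]
#13 0xcc→b25/s1 L1-HIT; vc=[21,26,5]
#14 0x75→b14/s2 MISS; vc=[21,26,5,22]
#15 0xb1→b22/s2 VC-HIT; vc=[21,26,5,14]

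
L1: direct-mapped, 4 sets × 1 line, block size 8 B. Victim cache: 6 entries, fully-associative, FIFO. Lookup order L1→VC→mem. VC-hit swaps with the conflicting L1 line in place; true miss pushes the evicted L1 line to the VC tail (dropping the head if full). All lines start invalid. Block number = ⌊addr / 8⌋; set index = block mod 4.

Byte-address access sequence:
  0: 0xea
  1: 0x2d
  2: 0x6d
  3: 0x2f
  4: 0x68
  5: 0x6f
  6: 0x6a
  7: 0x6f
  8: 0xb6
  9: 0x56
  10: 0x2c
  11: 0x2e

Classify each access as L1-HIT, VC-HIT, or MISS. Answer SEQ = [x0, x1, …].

SEQ = [MISS, MISS, MISS, VC-HIT, VC-HIT, L1-HIT, L1-HIT, L1-HIT, MISS, MISS, VC-HIT, L1-HIT]

#0 0xea→b29/s1 MISS; vc=[]
#1 0x2d→b5/s1 MISS; vc=[29]
#2 0x6d→b13/s1 MISS; vc=[29,5]
#3 0x2f→b5/s1 VC-HIT; vc=[29,13]
#4 0x68→b13/s1 VC-HIT; vc=[29,5]
#5 0x6f→b13/s1 L1-HIT; vc=[29,5]
#6 0x6a→b13/s1 L1-HIT; vc=[29,5]
#7 0x6f→b13/s1 L1-HIT; vc=[29,5]
#8 0xb6→b22/s2 MISS; vc=[29,5]
#9 0x56→b10/s2 MISS; vc=[29,5,22]
#10 0x2c→b5/s1 VC-HIT; vc=[29,13,22]
#11 0x2e→b5/s1 L1-HIT; vc=[29,13,22]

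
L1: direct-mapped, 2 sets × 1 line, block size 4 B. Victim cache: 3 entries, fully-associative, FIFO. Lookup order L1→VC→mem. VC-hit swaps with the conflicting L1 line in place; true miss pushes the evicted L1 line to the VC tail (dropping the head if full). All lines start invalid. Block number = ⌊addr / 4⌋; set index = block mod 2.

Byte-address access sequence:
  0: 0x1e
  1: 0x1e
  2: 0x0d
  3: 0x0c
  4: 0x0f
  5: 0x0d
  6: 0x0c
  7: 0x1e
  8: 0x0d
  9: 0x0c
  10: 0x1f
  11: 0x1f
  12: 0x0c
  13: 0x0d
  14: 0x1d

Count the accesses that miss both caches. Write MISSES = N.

MISSES = 2

#0 0x1e→b7/s1 MISS; vc=[]
#1 0x1e→b7/s1 L1-HIT; vc=[]
#2 0xd→b3/s1 MISS; vc=[7]
#3 0xc→b3/s1 L1-HIT; vc=[7]
#4 0xf→b3/s1 L1-HIT; vc=[7]
#5 0xd→b3/s1 L1-HIT; vc=[7]
#6 0xc→b3/s1 L1-HIT; vc=[7]
#7 0x1e→b7/s1 VC-HIT; vc=[3]
#8 0xd→b3/s1 VC-HIT; vc=[7]
#9 0xc→b3/s1 L1-HIT; vc=[7]
#10 0x1f→b7/s1 VC-HIT; vc=[3]
#11 0x1f→b7/s1 L1-HIT; vc=[3]
#12 0xc→b3/s1 VC-HIT; vc=[7]
#13 0xd→b3/s1 L1-HIT; vc=[7]
#14 0x1d→b7/s1 VC-HIT; vc=[3]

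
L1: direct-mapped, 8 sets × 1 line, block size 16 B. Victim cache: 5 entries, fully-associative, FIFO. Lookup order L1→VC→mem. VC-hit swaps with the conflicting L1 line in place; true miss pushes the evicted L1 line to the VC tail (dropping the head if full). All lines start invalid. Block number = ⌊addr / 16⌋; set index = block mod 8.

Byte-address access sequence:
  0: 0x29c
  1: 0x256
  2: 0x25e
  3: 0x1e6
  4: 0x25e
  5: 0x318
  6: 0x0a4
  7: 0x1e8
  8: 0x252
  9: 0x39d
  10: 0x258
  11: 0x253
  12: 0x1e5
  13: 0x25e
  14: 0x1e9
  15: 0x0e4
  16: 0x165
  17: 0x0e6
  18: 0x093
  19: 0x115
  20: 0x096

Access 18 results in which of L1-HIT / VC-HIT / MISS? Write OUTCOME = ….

0: 0x29c (blk 41, set 1) → MISS  vc=[]
1: 0x256 (blk 37, set 5) → MISS  vc=[]
2: 0x25e (blk 37, set 5) → L1-HIT  vc=[]
3: 0x1e6 (blk 30, set 6) → MISS  vc=[]
4: 0x25e (blk 37, set 5) → L1-HIT  vc=[]
5: 0x318 (blk 49, set 1) → MISS  vc=[41]
6: 0xa4 (blk 10, set 2) → MISS  vc=[41]
7: 0x1e8 (blk 30, set 6) → L1-HIT  vc=[41]
8: 0x252 (blk 37, set 5) → L1-HIT  vc=[41]
9: 0x39d (blk 57, set 1) → MISS  vc=[41, 49]
10: 0x258 (blk 37, set 5) → L1-HIT  vc=[41, 49]
11: 0x253 (blk 37, set 5) → L1-HIT  vc=[41, 49]
12: 0x1e5 (blk 30, set 6) → L1-HIT  vc=[41, 49]
13: 0x25e (blk 37, set 5) → L1-HIT  vc=[41, 49]
14: 0x1e9 (blk 30, set 6) → L1-HIT  vc=[41, 49]
15: 0xe4 (blk 14, set 6) → MISS  vc=[41, 49, 30]
16: 0x165 (blk 22, set 6) → MISS  vc=[41, 49, 30, 14]
17: 0xe6 (blk 14, set 6) → VC-HIT  vc=[41, 49, 30, 22]
18: 0x93 (blk 9, set 1) → MISS  vc=[41, 49, 30, 22, 57]
19: 0x115 (blk 17, set 1) → MISS  vc=[49, 30, 22, 57, 9]
20: 0x96 (blk 9, set 1) → VC-HIT  vc=[49, 30, 22, 57, 17]

OUTCOME = MISS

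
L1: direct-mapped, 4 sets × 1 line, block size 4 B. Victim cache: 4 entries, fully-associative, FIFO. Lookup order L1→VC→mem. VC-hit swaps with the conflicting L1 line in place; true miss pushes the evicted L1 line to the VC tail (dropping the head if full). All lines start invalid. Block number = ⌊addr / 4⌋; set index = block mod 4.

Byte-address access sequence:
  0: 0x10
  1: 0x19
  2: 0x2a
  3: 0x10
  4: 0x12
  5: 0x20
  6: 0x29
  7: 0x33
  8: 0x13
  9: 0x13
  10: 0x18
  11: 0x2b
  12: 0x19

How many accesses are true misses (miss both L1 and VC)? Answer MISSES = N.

MISSES = 5

0: 0x10 (blk 4, set 0) → MISS  vc=[]
1: 0x19 (blk 6, set 2) → MISS  vc=[]
2: 0x2a (blk 10, set 2) → MISS  vc=[6]
3: 0x10 (blk 4, set 0) → L1-HIT  vc=[6]
4: 0x12 (blk 4, set 0) → L1-HIT  vc=[6]
5: 0x20 (blk 8, set 0) → MISS  vc=[6, 4]
6: 0x29 (blk 10, set 2) → L1-HIT  vc=[6, 4]
7: 0x33 (blk 12, set 0) → MISS  vc=[6, 4, 8]
8: 0x13 (blk 4, set 0) → VC-HIT  vc=[6, 12, 8]
9: 0x13 (blk 4, set 0) → L1-HIT  vc=[6, 12, 8]
10: 0x18 (blk 6, set 2) → VC-HIT  vc=[10, 12, 8]
11: 0x2b (blk 10, set 2) → VC-HIT  vc=[6, 12, 8]
12: 0x19 (blk 6, set 2) → VC-HIT  vc=[10, 12, 8]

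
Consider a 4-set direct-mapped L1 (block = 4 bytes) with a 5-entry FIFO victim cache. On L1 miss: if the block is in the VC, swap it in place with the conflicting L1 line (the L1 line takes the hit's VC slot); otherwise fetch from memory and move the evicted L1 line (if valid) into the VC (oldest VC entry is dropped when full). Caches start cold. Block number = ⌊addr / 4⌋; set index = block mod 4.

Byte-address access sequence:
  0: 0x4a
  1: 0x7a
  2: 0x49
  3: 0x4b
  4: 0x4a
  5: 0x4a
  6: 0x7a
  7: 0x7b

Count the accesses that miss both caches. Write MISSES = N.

#0 0x4a→b18/s2 MISS; vc=[]
#1 0x7a→b30/s2 MISS; vc=[18]
#2 0x49→b18/s2 VC-HIT; vc=[30]
#3 0x4b→b18/s2 L1-HIT; vc=[30]
#4 0x4a→b18/s2 L1-HIT; vc=[30]
#5 0x4a→b18/s2 L1-HIT; vc=[30]
#6 0x7a→b30/s2 VC-HIT; vc=[18]
#7 0x7b→b30/s2 L1-HIT; vc=[18]

MISSES = 2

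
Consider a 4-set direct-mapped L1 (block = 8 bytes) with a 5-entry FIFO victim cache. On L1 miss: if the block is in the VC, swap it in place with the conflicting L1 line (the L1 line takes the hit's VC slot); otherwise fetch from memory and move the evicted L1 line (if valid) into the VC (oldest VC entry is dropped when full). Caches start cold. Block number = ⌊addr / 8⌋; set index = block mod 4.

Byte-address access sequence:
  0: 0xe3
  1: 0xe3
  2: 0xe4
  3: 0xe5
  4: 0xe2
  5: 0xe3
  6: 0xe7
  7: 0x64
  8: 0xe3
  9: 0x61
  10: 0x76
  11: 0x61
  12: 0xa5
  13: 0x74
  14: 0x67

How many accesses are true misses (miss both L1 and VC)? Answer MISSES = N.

MISSES = 4

0: 0xe3 (blk 28, set 0) → MISS  vc=[]
1: 0xe3 (blk 28, set 0) → L1-HIT  vc=[]
2: 0xe4 (blk 28, set 0) → L1-HIT  vc=[]
3: 0xe5 (blk 28, set 0) → L1-HIT  vc=[]
4: 0xe2 (blk 28, set 0) → L1-HIT  vc=[]
5: 0xe3 (blk 28, set 0) → L1-HIT  vc=[]
6: 0xe7 (blk 28, set 0) → L1-HIT  vc=[]
7: 0x64 (blk 12, set 0) → MISS  vc=[28]
8: 0xe3 (blk 28, set 0) → VC-HIT  vc=[12]
9: 0x61 (blk 12, set 0) → VC-HIT  vc=[28]
10: 0x76 (blk 14, set 2) → MISS  vc=[28]
11: 0x61 (blk 12, set 0) → L1-HIT  vc=[28]
12: 0xa5 (blk 20, set 0) → MISS  vc=[28, 12]
13: 0x74 (blk 14, set 2) → L1-HIT  vc=[28, 12]
14: 0x67 (blk 12, set 0) → VC-HIT  vc=[28, 20]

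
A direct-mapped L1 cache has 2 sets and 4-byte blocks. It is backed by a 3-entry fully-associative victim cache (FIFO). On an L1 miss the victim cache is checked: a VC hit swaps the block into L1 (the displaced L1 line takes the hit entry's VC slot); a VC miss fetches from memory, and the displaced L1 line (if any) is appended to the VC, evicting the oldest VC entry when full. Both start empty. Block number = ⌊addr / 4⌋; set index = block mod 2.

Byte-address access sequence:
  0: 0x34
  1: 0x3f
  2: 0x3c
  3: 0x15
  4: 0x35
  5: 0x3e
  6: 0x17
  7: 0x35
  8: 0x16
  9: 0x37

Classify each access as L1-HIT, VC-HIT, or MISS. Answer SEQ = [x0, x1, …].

0: 0x34 (blk 13, set 1) → MISS  vc=[]
1: 0x3f (blk 15, set 1) → MISS  vc=[13]
2: 0x3c (blk 15, set 1) → L1-HIT  vc=[13]
3: 0x15 (blk 5, set 1) → MISS  vc=[13, 15]
4: 0x35 (blk 13, set 1) → VC-HIT  vc=[5, 15]
5: 0x3e (blk 15, set 1) → VC-HIT  vc=[5, 13]
6: 0x17 (blk 5, set 1) → VC-HIT  vc=[15, 13]
7: 0x35 (blk 13, set 1) → VC-HIT  vc=[15, 5]
8: 0x16 (blk 5, set 1) → VC-HIT  vc=[15, 13]
9: 0x37 (blk 13, set 1) → VC-HIT  vc=[15, 5]

SEQ = [MISS, MISS, L1-HIT, MISS, VC-HIT, VC-HIT, VC-HIT, VC-HIT, VC-HIT, VC-HIT]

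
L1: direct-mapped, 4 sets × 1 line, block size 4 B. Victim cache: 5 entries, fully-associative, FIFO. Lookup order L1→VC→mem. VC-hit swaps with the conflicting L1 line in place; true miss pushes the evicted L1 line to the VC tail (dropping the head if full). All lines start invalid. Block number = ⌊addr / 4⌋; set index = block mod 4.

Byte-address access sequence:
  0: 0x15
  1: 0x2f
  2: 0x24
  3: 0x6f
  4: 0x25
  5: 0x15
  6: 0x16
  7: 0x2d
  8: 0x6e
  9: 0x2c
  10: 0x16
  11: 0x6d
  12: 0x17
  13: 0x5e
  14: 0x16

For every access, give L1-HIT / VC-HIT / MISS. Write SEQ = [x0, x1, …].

SEQ = [MISS, MISS, MISS, MISS, L1-HIT, VC-HIT, L1-HIT, VC-HIT, VC-HIT, VC-HIT, L1-HIT, VC-HIT, L1-HIT, MISS, L1-HIT]

0: 0x15 (blk 5, set 1) → MISS  vc=[]
1: 0x2f (blk 11, set 3) → MISS  vc=[]
2: 0x24 (blk 9, set 1) → MISS  vc=[5]
3: 0x6f (blk 27, set 3) → MISS  vc=[5, 11]
4: 0x25 (blk 9, set 1) → L1-HIT  vc=[5, 11]
5: 0x15 (blk 5, set 1) → VC-HIT  vc=[9, 11]
6: 0x16 (blk 5, set 1) → L1-HIT  vc=[9, 11]
7: 0x2d (blk 11, set 3) → VC-HIT  vc=[9, 27]
8: 0x6e (blk 27, set 3) → VC-HIT  vc=[9, 11]
9: 0x2c (blk 11, set 3) → VC-HIT  vc=[9, 27]
10: 0x16 (blk 5, set 1) → L1-HIT  vc=[9, 27]
11: 0x6d (blk 27, set 3) → VC-HIT  vc=[9, 11]
12: 0x17 (blk 5, set 1) → L1-HIT  vc=[9, 11]
13: 0x5e (blk 23, set 3) → MISS  vc=[9, 11, 27]
14: 0x16 (blk 5, set 1) → L1-HIT  vc=[9, 11, 27]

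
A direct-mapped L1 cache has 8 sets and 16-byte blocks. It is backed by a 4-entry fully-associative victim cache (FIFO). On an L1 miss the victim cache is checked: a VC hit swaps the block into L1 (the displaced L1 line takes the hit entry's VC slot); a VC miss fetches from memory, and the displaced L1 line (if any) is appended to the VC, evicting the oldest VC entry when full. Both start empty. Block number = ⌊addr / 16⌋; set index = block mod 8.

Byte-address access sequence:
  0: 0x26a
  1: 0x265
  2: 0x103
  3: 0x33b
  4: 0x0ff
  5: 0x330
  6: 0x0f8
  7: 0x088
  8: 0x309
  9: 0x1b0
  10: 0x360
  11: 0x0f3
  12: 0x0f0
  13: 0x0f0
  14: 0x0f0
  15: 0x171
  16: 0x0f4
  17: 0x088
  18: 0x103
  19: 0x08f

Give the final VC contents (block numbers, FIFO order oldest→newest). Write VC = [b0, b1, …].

VC = [51, 38, 23, 16]

#0 0x26a→b38/s6 MISS; vc=[]
#1 0x265→b38/s6 L1-HIT; vc=[]
#2 0x103→b16/s0 MISS; vc=[]
#3 0x33b→b51/s3 MISS; vc=[]
#4 0xff→b15/s7 MISS; vc=[]
#5 0x330→b51/s3 L1-HIT; vc=[]
#6 0xf8→b15/s7 L1-HIT; vc=[]
#7 0x88→b8/s0 MISS; vc=[16]
#8 0x309→b48/s0 MISS; vc=[16,8]
#9 0x1b0→b27/s3 MISS; vc=[16,8,51]
#10 0x360→b54/s6 MISS; vc=[16,8,51,38]
#11 0xf3→b15/s7 L1-HIT; vc=[16,8,51,38]
#12 0xf0→b15/s7 L1-HIT; vc=[16,8,51,38]
#13 0xf0→b15/s7 L1-HIT; vc=[16,8,51,38]
#14 0xf0→b15/s7 L1-HIT; vc=[16,8,51,38]
#15 0x171→b23/s7 MISS; vc=[8,51,38,15]
#16 0xf4→b15/s7 VC-HIT; vc=[8,51,38,23]
#17 0x88→b8/s0 VC-HIT; vc=[48,51,38,23]
#18 0x103→b16/s0 MISS; vc=[51,38,23,8]
#19 0x8f→b8/s0 VC-HIT; vc=[51,38,23,16]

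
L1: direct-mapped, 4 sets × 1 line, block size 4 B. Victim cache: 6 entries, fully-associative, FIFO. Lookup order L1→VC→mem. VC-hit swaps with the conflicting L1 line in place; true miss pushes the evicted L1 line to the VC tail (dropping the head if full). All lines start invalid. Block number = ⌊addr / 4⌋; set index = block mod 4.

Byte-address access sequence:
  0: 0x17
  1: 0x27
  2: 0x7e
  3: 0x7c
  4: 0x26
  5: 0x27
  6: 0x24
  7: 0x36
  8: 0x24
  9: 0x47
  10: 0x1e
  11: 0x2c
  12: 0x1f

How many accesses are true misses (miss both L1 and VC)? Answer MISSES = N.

MISSES = 7

0: 0x17 (blk 5, set 1) → MISS  vc=[]
1: 0x27 (blk 9, set 1) → MISS  vc=[5]
2: 0x7e (blk 31, set 3) → MISS  vc=[5]
3: 0x7c (blk 31, set 3) → L1-HIT  vc=[5]
4: 0x26 (blk 9, set 1) → L1-HIT  vc=[5]
5: 0x27 (blk 9, set 1) → L1-HIT  vc=[5]
6: 0x24 (blk 9, set 1) → L1-HIT  vc=[5]
7: 0x36 (blk 13, set 1) → MISS  vc=[5, 9]
8: 0x24 (blk 9, set 1) → VC-HIT  vc=[5, 13]
9: 0x47 (blk 17, set 1) → MISS  vc=[5, 13, 9]
10: 0x1e (blk 7, set 3) → MISS  vc=[5, 13, 9, 31]
11: 0x2c (blk 11, set 3) → MISS  vc=[5, 13, 9, 31, 7]
12: 0x1f (blk 7, set 3) → VC-HIT  vc=[5, 13, 9, 31, 11]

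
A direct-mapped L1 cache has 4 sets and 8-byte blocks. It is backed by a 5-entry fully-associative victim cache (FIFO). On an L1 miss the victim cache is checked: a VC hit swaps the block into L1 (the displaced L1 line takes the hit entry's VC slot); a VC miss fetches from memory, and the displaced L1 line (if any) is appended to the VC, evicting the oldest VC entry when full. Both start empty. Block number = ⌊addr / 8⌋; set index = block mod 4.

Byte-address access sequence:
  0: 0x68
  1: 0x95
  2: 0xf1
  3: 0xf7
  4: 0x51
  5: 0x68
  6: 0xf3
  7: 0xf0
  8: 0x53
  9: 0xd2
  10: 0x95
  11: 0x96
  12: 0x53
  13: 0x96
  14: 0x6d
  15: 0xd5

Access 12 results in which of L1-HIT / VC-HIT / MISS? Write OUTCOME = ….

OUTCOME = VC-HIT

0: 0x68 (blk 13, set 1) → MISS  vc=[]
1: 0x95 (blk 18, set 2) → MISS  vc=[]
2: 0xf1 (blk 30, set 2) → MISS  vc=[18]
3: 0xf7 (blk 30, set 2) → L1-HIT  vc=[18]
4: 0x51 (blk 10, set 2) → MISS  vc=[18, 30]
5: 0x68 (blk 13, set 1) → L1-HIT  vc=[18, 30]
6: 0xf3 (blk 30, set 2) → VC-HIT  vc=[18, 10]
7: 0xf0 (blk 30, set 2) → L1-HIT  vc=[18, 10]
8: 0x53 (blk 10, set 2) → VC-HIT  vc=[18, 30]
9: 0xd2 (blk 26, set 2) → MISS  vc=[18, 30, 10]
10: 0x95 (blk 18, set 2) → VC-HIT  vc=[26, 30, 10]
11: 0x96 (blk 18, set 2) → L1-HIT  vc=[26, 30, 10]
12: 0x53 (blk 10, set 2) → VC-HIT  vc=[26, 30, 18]
13: 0x96 (blk 18, set 2) → VC-HIT  vc=[26, 30, 10]
14: 0x6d (blk 13, set 1) → L1-HIT  vc=[26, 30, 10]
15: 0xd5 (blk 26, set 2) → VC-HIT  vc=[18, 30, 10]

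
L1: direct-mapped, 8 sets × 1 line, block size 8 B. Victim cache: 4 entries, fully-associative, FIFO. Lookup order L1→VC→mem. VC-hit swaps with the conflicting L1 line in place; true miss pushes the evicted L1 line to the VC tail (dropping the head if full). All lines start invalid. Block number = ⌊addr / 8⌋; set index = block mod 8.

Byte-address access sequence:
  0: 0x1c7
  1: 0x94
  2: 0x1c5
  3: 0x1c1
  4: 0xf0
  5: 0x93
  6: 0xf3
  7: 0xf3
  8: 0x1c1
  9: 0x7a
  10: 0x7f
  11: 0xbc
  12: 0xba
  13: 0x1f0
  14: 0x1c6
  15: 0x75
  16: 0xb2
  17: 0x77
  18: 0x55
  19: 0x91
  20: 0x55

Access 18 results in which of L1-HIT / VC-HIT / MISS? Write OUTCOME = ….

OUTCOME = MISS

#0 0x1c7→b56/s0 MISS; vc=[]
#1 0x94→b18/s2 MISS; vc=[]
#2 0x1c5→b56/s0 L1-HIT; vc=[]
#3 0x1c1→b56/s0 L1-HIT; vc=[]
#4 0xf0→b30/s6 MISS; vc=[]
#5 0x93→b18/s2 L1-HIT; vc=[]
#6 0xf3→b30/s6 L1-HIT; vc=[]
#7 0xf3→b30/s6 L1-HIT; vc=[]
#8 0x1c1→b56/s0 L1-HIT; vc=[]
#9 0x7a→b15/s7 MISS; vc=[]
#10 0x7f→b15/s7 L1-HIT; vc=[]
#11 0xbc→b23/s7 MISS; vc=[15]
#12 0xba→b23/s7 L1-HIT; vc=[15]
#13 0x1f0→b62/s6 MISS; vc=[15,30]
#14 0x1c6→b56/s0 L1-HIT; vc=[15,30]
#15 0x75→b14/s6 MISS; vc=[15,30,62]
#16 0xb2→b22/s6 MISS; vc=[15,30,62,14]
#17 0x77→b14/s6 VC-HIT; vc=[15,30,62,22]
#18 0x55→b10/s2 MISS; vc=[30,62,22,18]
#19 0x91→b18/s2 VC-HIT; vc=[30,62,22,10]
#20 0x55→b10/s2 VC-HIT; vc=[30,62,22,18]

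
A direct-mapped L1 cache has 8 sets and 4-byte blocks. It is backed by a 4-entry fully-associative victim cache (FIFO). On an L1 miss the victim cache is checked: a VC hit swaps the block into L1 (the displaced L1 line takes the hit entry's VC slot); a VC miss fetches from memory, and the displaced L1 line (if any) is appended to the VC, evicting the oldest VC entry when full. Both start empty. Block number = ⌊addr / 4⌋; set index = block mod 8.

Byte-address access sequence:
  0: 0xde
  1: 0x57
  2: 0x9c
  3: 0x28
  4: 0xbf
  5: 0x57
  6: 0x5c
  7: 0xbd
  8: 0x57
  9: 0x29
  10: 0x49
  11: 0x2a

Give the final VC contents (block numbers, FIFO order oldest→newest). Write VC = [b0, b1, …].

VC = [55, 39, 23, 18]

0: 0xde (blk 55, set 7) → MISS  vc=[]
1: 0x57 (blk 21, set 5) → MISS  vc=[]
2: 0x9c (blk 39, set 7) → MISS  vc=[55]
3: 0x28 (blk 10, set 2) → MISS  vc=[55]
4: 0xbf (blk 47, set 7) → MISS  vc=[55, 39]
5: 0x57 (blk 21, set 5) → L1-HIT  vc=[55, 39]
6: 0x5c (blk 23, set 7) → MISS  vc=[55, 39, 47]
7: 0xbd (blk 47, set 7) → VC-HIT  vc=[55, 39, 23]
8: 0x57 (blk 21, set 5) → L1-HIT  vc=[55, 39, 23]
9: 0x29 (blk 10, set 2) → L1-HIT  vc=[55, 39, 23]
10: 0x49 (blk 18, set 2) → MISS  vc=[55, 39, 23, 10]
11: 0x2a (blk 10, set 2) → VC-HIT  vc=[55, 39, 23, 18]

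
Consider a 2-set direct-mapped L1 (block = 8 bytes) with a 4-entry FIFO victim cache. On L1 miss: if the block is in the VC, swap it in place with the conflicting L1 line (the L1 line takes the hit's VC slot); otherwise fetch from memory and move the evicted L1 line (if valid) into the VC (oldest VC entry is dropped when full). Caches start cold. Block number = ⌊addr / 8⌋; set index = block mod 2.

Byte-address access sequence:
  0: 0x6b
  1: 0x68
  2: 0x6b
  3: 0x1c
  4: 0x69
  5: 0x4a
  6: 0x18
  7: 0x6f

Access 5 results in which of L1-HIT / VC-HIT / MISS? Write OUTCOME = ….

OUTCOME = MISS

0: 0x6b (blk 13, set 1) → MISS  vc=[]
1: 0x68 (blk 13, set 1) → L1-HIT  vc=[]
2: 0x6b (blk 13, set 1) → L1-HIT  vc=[]
3: 0x1c (blk 3, set 1) → MISS  vc=[13]
4: 0x69 (blk 13, set 1) → VC-HIT  vc=[3]
5: 0x4a (blk 9, set 1) → MISS  vc=[3, 13]
6: 0x18 (blk 3, set 1) → VC-HIT  vc=[9, 13]
7: 0x6f (blk 13, set 1) → VC-HIT  vc=[9, 3]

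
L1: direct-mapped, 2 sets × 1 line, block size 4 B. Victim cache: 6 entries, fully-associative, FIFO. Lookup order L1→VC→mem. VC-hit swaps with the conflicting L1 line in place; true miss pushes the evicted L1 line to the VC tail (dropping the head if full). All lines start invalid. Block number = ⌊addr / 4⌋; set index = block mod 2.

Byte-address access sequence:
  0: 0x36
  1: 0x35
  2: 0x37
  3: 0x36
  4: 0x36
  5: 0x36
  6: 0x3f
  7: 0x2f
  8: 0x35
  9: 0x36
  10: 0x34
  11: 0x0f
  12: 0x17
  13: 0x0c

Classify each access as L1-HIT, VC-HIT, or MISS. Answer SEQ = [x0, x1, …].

SEQ = [MISS, L1-HIT, L1-HIT, L1-HIT, L1-HIT, L1-HIT, MISS, MISS, VC-HIT, L1-HIT, L1-HIT, MISS, MISS, VC-HIT]

0: 0x36 (blk 13, set 1) → MISS  vc=[]
1: 0x35 (blk 13, set 1) → L1-HIT  vc=[]
2: 0x37 (blk 13, set 1) → L1-HIT  vc=[]
3: 0x36 (blk 13, set 1) → L1-HIT  vc=[]
4: 0x36 (blk 13, set 1) → L1-HIT  vc=[]
5: 0x36 (blk 13, set 1) → L1-HIT  vc=[]
6: 0x3f (blk 15, set 1) → MISS  vc=[13]
7: 0x2f (blk 11, set 1) → MISS  vc=[13, 15]
8: 0x35 (blk 13, set 1) → VC-HIT  vc=[11, 15]
9: 0x36 (blk 13, set 1) → L1-HIT  vc=[11, 15]
10: 0x34 (blk 13, set 1) → L1-HIT  vc=[11, 15]
11: 0xf (blk 3, set 1) → MISS  vc=[11, 15, 13]
12: 0x17 (blk 5, set 1) → MISS  vc=[11, 15, 13, 3]
13: 0xc (blk 3, set 1) → VC-HIT  vc=[11, 15, 13, 5]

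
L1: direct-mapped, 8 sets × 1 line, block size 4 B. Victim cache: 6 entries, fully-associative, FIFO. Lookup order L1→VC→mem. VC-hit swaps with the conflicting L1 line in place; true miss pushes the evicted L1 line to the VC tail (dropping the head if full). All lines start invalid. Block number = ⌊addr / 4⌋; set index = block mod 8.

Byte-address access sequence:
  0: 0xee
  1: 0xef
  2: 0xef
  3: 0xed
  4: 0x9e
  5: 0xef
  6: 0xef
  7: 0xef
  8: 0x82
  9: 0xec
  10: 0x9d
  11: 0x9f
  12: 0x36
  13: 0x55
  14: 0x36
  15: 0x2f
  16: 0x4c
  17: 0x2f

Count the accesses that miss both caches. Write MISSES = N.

MISSES = 7

  [0] addr=0xee blk=59 s=3: MISS | VC []
  [1] addr=0xef blk=59 s=3: L1-HIT | VC []
  [2] addr=0xef blk=59 s=3: L1-HIT | VC []
  [3] addr=0xed blk=59 s=3: L1-HIT | VC []
  [4] addr=0x9e blk=39 s=7: MISS | VC []
  [5] addr=0xef blk=59 s=3: L1-HIT | VC []
  [6] addr=0xef blk=59 s=3: L1-HIT | VC []
  [7] addr=0xef blk=59 s=3: L1-HIT | VC []
  [8] addr=0x82 blk=32 s=0: MISS | VC []
  [9] addr=0xec blk=59 s=3: L1-HIT | VC []
  [10] addr=0x9d blk=39 s=7: L1-HIT | VC []
  [11] addr=0x9f blk=39 s=7: L1-HIT | VC []
  [12] addr=0x36 blk=13 s=5: MISS | VC []
  [13] addr=0x55 blk=21 s=5: MISS | VC [13]
  [14] addr=0x36 blk=13 s=5: VC-HIT | VC [21]
  [15] addr=0x2f blk=11 s=3: MISS | VC [21, 59]
  [16] addr=0x4c blk=19 s=3: MISS | VC [21, 59, 11]
  [17] addr=0x2f blk=11 s=3: VC-HIT | VC [21, 59, 19]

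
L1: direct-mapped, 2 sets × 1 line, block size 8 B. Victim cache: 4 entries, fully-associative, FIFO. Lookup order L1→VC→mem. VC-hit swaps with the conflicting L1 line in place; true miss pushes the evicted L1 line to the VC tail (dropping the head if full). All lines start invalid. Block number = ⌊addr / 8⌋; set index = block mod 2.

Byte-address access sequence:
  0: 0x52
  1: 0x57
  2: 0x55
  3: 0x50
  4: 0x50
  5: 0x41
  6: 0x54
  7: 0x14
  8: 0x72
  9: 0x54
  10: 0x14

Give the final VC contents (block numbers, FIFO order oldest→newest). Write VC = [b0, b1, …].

VC = [8, 14, 10]

  [0] addr=0x52 blk=10 s=0: MISS | VC []
  [1] addr=0x57 blk=10 s=0: L1-HIT | VC []
  [2] addr=0x55 blk=10 s=0: L1-HIT | VC []
  [3] addr=0x50 blk=10 s=0: L1-HIT | VC []
  [4] addr=0x50 blk=10 s=0: L1-HIT | VC []
  [5] addr=0x41 blk=8 s=0: MISS | VC [10]
  [6] addr=0x54 blk=10 s=0: VC-HIT | VC [8]
  [7] addr=0x14 blk=2 s=0: MISS | VC [8, 10]
  [8] addr=0x72 blk=14 s=0: MISS | VC [8, 10, 2]
  [9] addr=0x54 blk=10 s=0: VC-HIT | VC [8, 14, 2]
  [10] addr=0x14 blk=2 s=0: VC-HIT | VC [8, 14, 10]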